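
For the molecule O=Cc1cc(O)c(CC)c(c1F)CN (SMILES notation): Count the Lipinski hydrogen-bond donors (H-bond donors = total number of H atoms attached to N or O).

Donors: find every N or O and count the H atoms it carries.
  atom 1 (O): bond orders sum to 2 → 0 H
  atom 6 (O): bond orders sum to 1 → 1 H
  atom 14 (N): bond orders sum to 1 → 2 H
Lipinski HBD = 3.

3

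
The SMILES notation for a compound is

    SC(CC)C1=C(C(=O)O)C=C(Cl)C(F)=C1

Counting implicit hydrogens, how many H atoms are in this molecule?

Walk through each heavy atom and fill implicit hydrogens from standard valence (C 4, N 3, O 2, S 2, halogen 1):
  atom 1: S, bond orders sum to 1 (valence 2) → 1 H
  atom 2: C, bond orders sum to 3 (valence 4) → 1 H
  atom 3: C, bond orders sum to 2 (valence 4) → 2 H
  atom 4: C, bond orders sum to 1 (valence 4) → 3 H
  atom 5: C, bond orders sum to 4 (valence 4) → 0 H
  atom 6: C, bond orders sum to 4 (valence 4) → 0 H
  atom 7: C, bond orders sum to 4 (valence 4) → 0 H
  atom 8: O, bond orders sum to 2 (valence 2) → 0 H
  atom 9: O, bond orders sum to 1 (valence 2) → 1 H
  atom 10: C, bond orders sum to 3 (valence 4) → 1 H
  atom 11: C, bond orders sum to 4 (valence 4) → 0 H
  atom 12: Cl (halogen, monovalent) → 0 H
  atom 13: C, bond orders sum to 4 (valence 4) → 0 H
  atom 14: F (halogen, monovalent) → 0 H
  atom 15: C, bond orders sum to 3 (valence 4) → 1 H
Total hydrogens: 10.

10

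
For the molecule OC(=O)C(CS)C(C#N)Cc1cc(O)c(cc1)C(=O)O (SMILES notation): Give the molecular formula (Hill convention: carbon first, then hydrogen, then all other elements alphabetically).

Walk through each heavy atom and fill implicit hydrogens from standard valence (C 4, N 3, O 2, S 2, halogen 1); for lowercase aromatic atoms, an aromatic c carries 1 H when it has two neighbours and 0 H with three, and aromatic n carries 0 H:
  atom 1: O, bond orders sum to 1 (valence 2) → 1 H
  atom 2: C, bond orders sum to 4 (valence 4) → 0 H
  atom 3: O, bond orders sum to 2 (valence 2) → 0 H
  atom 4: C, bond orders sum to 3 (valence 4) → 1 H
  atom 5: C, bond orders sum to 2 (valence 4) → 2 H
  atom 6: S, bond orders sum to 1 (valence 2) → 1 H
  atom 7: C, bond orders sum to 3 (valence 4) → 1 H
  atom 8: C, bond orders sum to 4 (valence 4) → 0 H
  atom 9: N, bond orders sum to 3 (valence 3) → 0 H
  atom 10: C, bond orders sum to 2 (valence 4) → 2 H
  atom 11: aromatic c, 3 neighbours → 0 H
  atom 12: aromatic c, 2 neighbours → 1 H
  atom 13: aromatic c, 3 neighbours → 0 H
  atom 14: O, bond orders sum to 1 (valence 2) → 1 H
  atom 15: aromatic c, 3 neighbours → 0 H
  atom 16: aromatic c, 2 neighbours → 1 H
  atom 17: aromatic c, 2 neighbours → 1 H
  atom 18: C, bond orders sum to 4 (valence 4) → 0 H
  atom 19: O, bond orders sum to 2 (valence 2) → 0 H
  atom 20: O, bond orders sum to 1 (valence 2) → 1 H
Totals → C:13, H:13, N:1, O:5, S:1.

C13H13NO5S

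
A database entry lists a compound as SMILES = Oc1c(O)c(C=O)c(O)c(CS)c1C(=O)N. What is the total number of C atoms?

9

Count every carbon token in the SMILES (each C, including those in ring-closure positions and inside branches).
Carbon count: 9.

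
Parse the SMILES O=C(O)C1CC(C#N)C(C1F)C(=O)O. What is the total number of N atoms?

1

Scan the SMILES for N atoms (remember two-letter symbols like Cl and Br are single atoms).
Nitrogen count: 1.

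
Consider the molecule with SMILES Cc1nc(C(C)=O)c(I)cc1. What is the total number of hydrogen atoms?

Walk through each heavy atom and fill implicit hydrogens from standard valence (C 4, N 3, O 2, S 2, halogen 1); for lowercase aromatic atoms, an aromatic c carries 1 H when it has two neighbours and 0 H with three, and aromatic n carries 0 H:
  atom 1: C, bond orders sum to 1 (valence 4) → 3 H
  atom 2: aromatic c, 3 neighbours → 0 H
  atom 3: aromatic n, 2 neighbours → 0 H
  atom 4: aromatic c, 3 neighbours → 0 H
  atom 5: C, bond orders sum to 4 (valence 4) → 0 H
  atom 6: C, bond orders sum to 1 (valence 4) → 3 H
  atom 7: O, bond orders sum to 2 (valence 2) → 0 H
  atom 8: aromatic c, 3 neighbours → 0 H
  atom 9: I (halogen, monovalent) → 0 H
  atom 10: aromatic c, 2 neighbours → 1 H
  atom 11: aromatic c, 2 neighbours → 1 H
Total hydrogens: 8.

8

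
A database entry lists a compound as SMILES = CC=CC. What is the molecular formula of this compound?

C4H8

Walk through each heavy atom and fill implicit hydrogens from standard valence (C 4, N 3, O 2, S 2, halogen 1):
  atom 1: C, bond orders sum to 1 (valence 4) → 3 H
  atom 2: C, bond orders sum to 3 (valence 4) → 1 H
  atom 3: C, bond orders sum to 3 (valence 4) → 1 H
  atom 4: C, bond orders sum to 1 (valence 4) → 3 H
Totals → C:4, H:8.
In Hill order: C4H8.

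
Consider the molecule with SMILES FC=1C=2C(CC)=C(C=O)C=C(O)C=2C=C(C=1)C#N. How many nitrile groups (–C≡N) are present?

1

The nitrile motif appears at heavy-atom position 17 in the SMILES.
Other groups present: 1 aldehyde, 1 hydroxyl.
Nitrile count: 1.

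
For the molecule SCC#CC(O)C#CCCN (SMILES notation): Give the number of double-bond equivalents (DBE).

4

Molecular formula: C8H11NOS.
DoU = (2C + 2 + N − H − X) / 2, where X is the halogen count and O/S are ignored.
    = (2·8 + 2 + 1 − 11 − 0) / 2 = 8 / 2 = 4.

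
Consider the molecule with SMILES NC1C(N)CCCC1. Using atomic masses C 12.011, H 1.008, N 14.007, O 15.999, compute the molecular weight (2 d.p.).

114.19 g/mol

First, the molecular formula is C6H14N2 (counting implicit H from valence).
  C: 6 × 12.011 = 72.066
  H: 14 × 1.008 = 14.112
  N: 2 × 14.007 = 28.014
Sum: 6×12.011 + 14×1.008 + 2×14.007 = 114.192 → 114.19 g/mol.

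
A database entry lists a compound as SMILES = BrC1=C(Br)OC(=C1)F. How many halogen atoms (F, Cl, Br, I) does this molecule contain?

3

Halogen atoms appear at heavy-atom positions 1, 4, 8 (2×Br, 1×F).
Halogen count: 3.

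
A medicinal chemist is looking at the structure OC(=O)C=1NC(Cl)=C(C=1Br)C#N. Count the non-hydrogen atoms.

12

Every atom symbol written in the SMILES (organic subset) is one heavy atom; implicit H are not written.
Heavy atoms by element → Br:1, C:6, Cl:1, N:2, O:2.
Total: 12.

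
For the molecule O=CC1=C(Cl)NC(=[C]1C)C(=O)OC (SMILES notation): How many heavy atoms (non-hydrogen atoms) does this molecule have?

Every atom symbol written in the SMILES (organic subset) is one heavy atom; implicit H are not written.
Heavy atoms by element → C:8, Cl:1, N:1, O:3.
Total: 13.

13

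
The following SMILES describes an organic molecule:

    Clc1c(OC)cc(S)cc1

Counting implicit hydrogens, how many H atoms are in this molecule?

Walk through each heavy atom and fill implicit hydrogens from standard valence (C 4, N 3, O 2, S 2, halogen 1); for lowercase aromatic atoms, an aromatic c carries 1 H when it has two neighbours and 0 H with three, and aromatic n carries 0 H:
  atom 1: Cl (halogen, monovalent) → 0 H
  atom 2: aromatic c, 3 neighbours → 0 H
  atom 3: aromatic c, 3 neighbours → 0 H
  atom 4: O, bond orders sum to 2 (valence 2) → 0 H
  atom 5: C, bond orders sum to 1 (valence 4) → 3 H
  atom 6: aromatic c, 2 neighbours → 1 H
  atom 7: aromatic c, 3 neighbours → 0 H
  atom 8: S, bond orders sum to 1 (valence 2) → 1 H
  atom 9: aromatic c, 2 neighbours → 1 H
  atom 10: aromatic c, 2 neighbours → 1 H
Total hydrogens: 7.

7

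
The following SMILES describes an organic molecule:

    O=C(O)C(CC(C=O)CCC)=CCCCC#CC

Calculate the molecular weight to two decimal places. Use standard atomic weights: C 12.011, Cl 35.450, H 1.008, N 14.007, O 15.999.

First, the molecular formula is C15H22O3 (counting implicit H from valence).
  C: 15 × 12.011 = 180.165
  H: 22 × 1.008 = 22.176
  O: 3 × 15.999 = 47.997
Sum: 15×12.011 + 22×1.008 + 3×15.999 = 250.338 → 250.34 g/mol.

250.34 g/mol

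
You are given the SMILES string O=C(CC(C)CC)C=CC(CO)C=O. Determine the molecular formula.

Walk through each heavy atom and fill implicit hydrogens from standard valence (C 4, N 3, O 2, S 2, halogen 1):
  atom 1: O, bond orders sum to 2 (valence 2) → 0 H
  atom 2: C, bond orders sum to 4 (valence 4) → 0 H
  atom 3: C, bond orders sum to 2 (valence 4) → 2 H
  atom 4: C, bond orders sum to 3 (valence 4) → 1 H
  atom 5: C, bond orders sum to 1 (valence 4) → 3 H
  atom 6: C, bond orders sum to 2 (valence 4) → 2 H
  atom 7: C, bond orders sum to 1 (valence 4) → 3 H
  atom 8: C, bond orders sum to 3 (valence 4) → 1 H
  atom 9: C, bond orders sum to 3 (valence 4) → 1 H
  atom 10: C, bond orders sum to 3 (valence 4) → 1 H
  atom 11: C, bond orders sum to 2 (valence 4) → 2 H
  atom 12: O, bond orders sum to 1 (valence 2) → 1 H
  atom 13: C, bond orders sum to 3 (valence 4) → 1 H
  atom 14: O, bond orders sum to 2 (valence 2) → 0 H
Totals → C:11, H:18, O:3.
In Hill order: C11H18O3.

C11H18O3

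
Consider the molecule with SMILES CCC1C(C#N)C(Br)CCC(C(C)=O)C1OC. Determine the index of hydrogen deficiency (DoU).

Degree of unsaturation = (number of rings) + (number of π bonds).
Ring closures in the SMILES: 1.
π bonds: 1 double bond (each 1 DoU), 1 triple bond (each 2 DoU) → 3 DoU from unsaturation.
Total DoU = 1 + 3 = 4.

4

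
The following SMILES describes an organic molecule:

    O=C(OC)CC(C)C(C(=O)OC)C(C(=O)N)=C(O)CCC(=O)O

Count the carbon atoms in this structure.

14

Count every carbon token in the SMILES (each C, including those in ring-closure positions and inside branches).
Carbon count: 14.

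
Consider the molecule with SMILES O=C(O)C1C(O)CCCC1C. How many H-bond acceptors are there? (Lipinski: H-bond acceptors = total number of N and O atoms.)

3

N atoms: 0; O atoms: 3.
Lipinski HBA = 0 + 3 = 3.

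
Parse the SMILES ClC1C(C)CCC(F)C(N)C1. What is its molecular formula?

Walk through each heavy atom and fill implicit hydrogens from standard valence (C 4, N 3, O 2, S 2, halogen 1):
  atom 1: Cl (halogen, monovalent) → 0 H
  atom 2: C, bond orders sum to 3 (valence 4) → 1 H
  atom 3: C, bond orders sum to 3 (valence 4) → 1 H
  atom 4: C, bond orders sum to 1 (valence 4) → 3 H
  atom 5: C, bond orders sum to 2 (valence 4) → 2 H
  atom 6: C, bond orders sum to 2 (valence 4) → 2 H
  atom 7: C, bond orders sum to 3 (valence 4) → 1 H
  atom 8: F (halogen, monovalent) → 0 H
  atom 9: C, bond orders sum to 3 (valence 4) → 1 H
  atom 10: N, bond orders sum to 1 (valence 3) → 2 H
  atom 11: C, bond orders sum to 2 (valence 4) → 2 H
Totals → C:8, H:15, Cl:1, F:1, N:1.
In Hill order: C8H15ClFN.

C8H15ClFN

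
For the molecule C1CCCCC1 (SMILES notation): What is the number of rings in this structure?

1

In SMILES, each pair of matching ring-closure digits denotes one ring-closing bond; the number of such bonds equals the number of independent rings.
Ring-closure bonds here: 1.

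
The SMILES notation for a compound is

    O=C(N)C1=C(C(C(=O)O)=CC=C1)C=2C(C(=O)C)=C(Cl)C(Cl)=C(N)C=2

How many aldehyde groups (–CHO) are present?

Scan the SMILES for the aldehyde motif — none present.
Groups that are present: 1 amide, 1 carboxylic acid, 1 ketone, 1 primary amine.

0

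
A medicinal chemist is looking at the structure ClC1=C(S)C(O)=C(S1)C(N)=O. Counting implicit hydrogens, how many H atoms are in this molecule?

4

Walk through each heavy atom and fill implicit hydrogens from standard valence (C 4, N 3, O 2, S 2, halogen 1):
  atom 1: Cl (halogen, monovalent) → 0 H
  atom 2: C, bond orders sum to 4 (valence 4) → 0 H
  atom 3: C, bond orders sum to 4 (valence 4) → 0 H
  atom 4: S, bond orders sum to 1 (valence 2) → 1 H
  atom 5: C, bond orders sum to 4 (valence 4) → 0 H
  atom 6: O, bond orders sum to 1 (valence 2) → 1 H
  atom 7: C, bond orders sum to 4 (valence 4) → 0 H
  atom 8: S, bond orders sum to 2 (valence 2) → 0 H
  atom 9: C, bond orders sum to 4 (valence 4) → 0 H
  atom 10: N, bond orders sum to 1 (valence 3) → 2 H
  atom 11: O, bond orders sum to 2 (valence 2) → 0 H
Total hydrogens: 4.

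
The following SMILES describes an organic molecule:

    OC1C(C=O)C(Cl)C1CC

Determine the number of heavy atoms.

Every atom symbol written in the SMILES (organic subset) is one heavy atom; implicit H are not written.
Heavy atoms by element → C:7, Cl:1, O:2.
Total: 10.

10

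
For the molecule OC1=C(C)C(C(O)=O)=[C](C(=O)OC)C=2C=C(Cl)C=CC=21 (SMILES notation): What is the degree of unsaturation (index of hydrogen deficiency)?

9

Degree of unsaturation = (number of rings) + (number of π bonds).
Ring closures in the SMILES: 2.
π bonds: 7 double bonds (each 1 DoU) → 7 DoU from unsaturation.
Total DoU = 2 + 7 = 9.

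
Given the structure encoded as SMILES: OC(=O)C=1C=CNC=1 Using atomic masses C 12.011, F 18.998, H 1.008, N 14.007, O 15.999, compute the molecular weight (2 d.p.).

First, the molecular formula is C5H5NO2 (counting implicit H from valence).
  C: 5 × 12.011 = 60.055
  H: 5 × 1.008 = 5.040
  N: 1 × 14.007 = 14.007
  O: 2 × 15.999 = 31.998
Sum: 5×12.011 + 5×1.008 + 1×14.007 + 2×15.999 = 111.100 → 111.10 g/mol.

111.10 g/mol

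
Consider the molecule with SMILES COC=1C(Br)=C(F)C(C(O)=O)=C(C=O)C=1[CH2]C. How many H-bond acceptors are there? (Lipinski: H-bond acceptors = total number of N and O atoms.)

N atoms: 0; O atoms: 4.
Lipinski HBA = 0 + 4 = 4.

4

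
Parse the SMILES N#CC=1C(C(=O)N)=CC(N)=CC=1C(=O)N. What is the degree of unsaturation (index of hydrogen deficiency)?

Molecular formula: C9H8N4O2.
DoU = (2C + 2 + N − H − X) / 2, where X is the halogen count and O/S are ignored.
    = (2·9 + 2 + 4 − 8 − 0) / 2 = 16 / 2 = 8.

8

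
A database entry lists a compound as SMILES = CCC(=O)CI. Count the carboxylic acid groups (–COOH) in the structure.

0

Scan the SMILES for the carboxylic acid motif — none present.
Groups that are present: 1 ketone.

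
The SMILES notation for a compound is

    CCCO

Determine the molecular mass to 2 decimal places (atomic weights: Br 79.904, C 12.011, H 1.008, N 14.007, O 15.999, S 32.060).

First, the molecular formula is C3H8O (counting implicit H from valence).
  C: 3 × 12.011 = 36.033
  H: 8 × 1.008 = 8.064
  O: 1 × 15.999 = 15.999
Sum: 3×12.011 + 8×1.008 + 1×15.999 = 60.096 → 60.10 g/mol.

60.10 g/mol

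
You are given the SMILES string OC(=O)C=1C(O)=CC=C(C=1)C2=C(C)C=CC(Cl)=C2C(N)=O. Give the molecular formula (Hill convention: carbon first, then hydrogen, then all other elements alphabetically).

C15H12ClNO4

Walk through each heavy atom and fill implicit hydrogens from standard valence (C 4, N 3, O 2, S 2, halogen 1):
  atom 1: O, bond orders sum to 1 (valence 2) → 1 H
  atom 2: C, bond orders sum to 4 (valence 4) → 0 H
  atom 3: O, bond orders sum to 2 (valence 2) → 0 H
  atom 4: C, bond orders sum to 4 (valence 4) → 0 H
  atom 5: C, bond orders sum to 4 (valence 4) → 0 H
  atom 6: O, bond orders sum to 1 (valence 2) → 1 H
  atom 7: C, bond orders sum to 3 (valence 4) → 1 H
  atom 8: C, bond orders sum to 3 (valence 4) → 1 H
  atom 9: C, bond orders sum to 4 (valence 4) → 0 H
  atom 10: C, bond orders sum to 3 (valence 4) → 1 H
  atom 11: C, bond orders sum to 4 (valence 4) → 0 H
  atom 12: C, bond orders sum to 4 (valence 4) → 0 H
  atom 13: C, bond orders sum to 1 (valence 4) → 3 H
  atom 14: C, bond orders sum to 3 (valence 4) → 1 H
  atom 15: C, bond orders sum to 3 (valence 4) → 1 H
  atom 16: C, bond orders sum to 4 (valence 4) → 0 H
  atom 17: Cl (halogen, monovalent) → 0 H
  atom 18: C, bond orders sum to 4 (valence 4) → 0 H
  atom 19: C, bond orders sum to 4 (valence 4) → 0 H
  atom 20: N, bond orders sum to 1 (valence 3) → 2 H
  atom 21: O, bond orders sum to 2 (valence 2) → 0 H
Totals → C:15, H:12, Cl:1, N:1, O:4.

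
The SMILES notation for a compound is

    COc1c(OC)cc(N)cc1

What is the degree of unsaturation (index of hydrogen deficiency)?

Molecular formula: C8H11NO2.
DoU = (2C + 2 + N − H − X) / 2, where X is the halogen count and O/S are ignored.
    = (2·8 + 2 + 1 − 11 − 0) / 2 = 8 / 2 = 4.

4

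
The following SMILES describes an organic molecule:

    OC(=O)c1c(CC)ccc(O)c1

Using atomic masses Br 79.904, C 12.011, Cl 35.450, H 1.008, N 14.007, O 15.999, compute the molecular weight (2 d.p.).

166.18 g/mol

First, the molecular formula is C9H10O3 (counting implicit H from valence).
  C: 9 × 12.011 = 108.099
  H: 10 × 1.008 = 10.080
  O: 3 × 15.999 = 47.997
Sum: 9×12.011 + 10×1.008 + 3×15.999 = 166.176 → 166.18 g/mol.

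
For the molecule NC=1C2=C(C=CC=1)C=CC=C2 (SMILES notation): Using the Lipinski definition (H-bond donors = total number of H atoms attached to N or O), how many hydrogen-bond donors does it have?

2

Donors: find every N or O and count the H atoms it carries.
  atom 1 (N): bond orders sum to 1 → 2 H
Lipinski HBD = 2.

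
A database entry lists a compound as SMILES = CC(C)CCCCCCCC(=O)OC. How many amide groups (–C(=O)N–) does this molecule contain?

Scan the SMILES for the amide motif — none present.
Groups that are present: 1 ester.

0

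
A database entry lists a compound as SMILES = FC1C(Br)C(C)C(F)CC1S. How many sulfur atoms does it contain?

Scan the SMILES for S atoms (remember two-letter symbols like Cl and Br are single atoms).
Sulfur count: 1.

1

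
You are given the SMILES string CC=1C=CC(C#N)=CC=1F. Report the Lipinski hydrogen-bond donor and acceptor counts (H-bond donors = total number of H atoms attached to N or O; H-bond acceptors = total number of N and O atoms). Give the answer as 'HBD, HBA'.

Donors: find every N or O and count the H atoms it carries.
  atom 7 (N): bond orders sum to 3 → 0 H
Lipinski HBD = 0.
Acceptors: N atoms = 1, O atoms = 0 → HBA = 1.

0, 1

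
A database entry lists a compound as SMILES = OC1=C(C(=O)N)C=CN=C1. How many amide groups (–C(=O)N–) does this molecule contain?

The amide motif appears at heavy-atom position 4 in the SMILES.
Other groups present: 1 hydroxyl.
Amide count: 1.

1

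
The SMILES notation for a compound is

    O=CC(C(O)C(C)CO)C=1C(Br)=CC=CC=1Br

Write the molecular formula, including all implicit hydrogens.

Walk through each heavy atom and fill implicit hydrogens from standard valence (C 4, N 3, O 2, S 2, halogen 1):
  atom 1: O, bond orders sum to 2 (valence 2) → 0 H
  atom 2: C, bond orders sum to 3 (valence 4) → 1 H
  atom 3: C, bond orders sum to 3 (valence 4) → 1 H
  atom 4: C, bond orders sum to 3 (valence 4) → 1 H
  atom 5: O, bond orders sum to 1 (valence 2) → 1 H
  atom 6: C, bond orders sum to 3 (valence 4) → 1 H
  atom 7: C, bond orders sum to 1 (valence 4) → 3 H
  atom 8: C, bond orders sum to 2 (valence 4) → 2 H
  atom 9: O, bond orders sum to 1 (valence 2) → 1 H
  atom 10: C, bond orders sum to 4 (valence 4) → 0 H
  atom 11: C, bond orders sum to 4 (valence 4) → 0 H
  atom 12: Br (halogen, monovalent) → 0 H
  atom 13: C, bond orders sum to 3 (valence 4) → 1 H
  atom 14: C, bond orders sum to 3 (valence 4) → 1 H
  atom 15: C, bond orders sum to 3 (valence 4) → 1 H
  atom 16: C, bond orders sum to 4 (valence 4) → 0 H
  atom 17: Br (halogen, monovalent) → 0 H
Totals → C:12, H:14, Br:2, O:3.

C12H14Br2O3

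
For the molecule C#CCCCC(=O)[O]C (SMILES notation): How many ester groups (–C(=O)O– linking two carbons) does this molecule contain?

The ester motif appears at heavy-atom position 6 in the SMILES.
Other groups present: 1 alkyne.
Ester count: 1.

1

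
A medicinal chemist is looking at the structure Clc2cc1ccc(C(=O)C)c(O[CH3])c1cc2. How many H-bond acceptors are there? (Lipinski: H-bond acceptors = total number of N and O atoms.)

N atoms: 0; O atoms: 2.
Lipinski HBA = 0 + 2 = 2.

2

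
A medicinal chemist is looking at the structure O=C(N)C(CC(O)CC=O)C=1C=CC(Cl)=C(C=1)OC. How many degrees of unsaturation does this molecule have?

6

Molecular formula: C13H16ClNO4.
DoU = (2C + 2 + N − H − X) / 2, where X is the halogen count and O/S are ignored.
    = (2·13 + 2 + 1 − 16 − 1) / 2 = 12 / 2 = 6.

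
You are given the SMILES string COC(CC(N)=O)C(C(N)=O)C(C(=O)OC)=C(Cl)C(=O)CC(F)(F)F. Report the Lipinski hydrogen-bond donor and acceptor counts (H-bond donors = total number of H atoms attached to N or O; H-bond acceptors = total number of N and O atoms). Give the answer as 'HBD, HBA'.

4, 8

Donors: find every N or O and count the H atoms it carries.
  atom 2 (O): bond orders sum to 2 → 0 H
  atom 6 (N): bond orders sum to 1 → 2 H
  atom 7 (O): bond orders sum to 2 → 0 H
  atom 10 (N): bond orders sum to 1 → 2 H
  atom 11 (O): bond orders sum to 2 → 0 H
  atom 14 (O): bond orders sum to 2 → 0 H
  atom 15 (O): bond orders sum to 2 → 0 H
  atom 20 (O): bond orders sum to 2 → 0 H
Lipinski HBD = 4.
Acceptors: N atoms = 2, O atoms = 6 → HBA = 8.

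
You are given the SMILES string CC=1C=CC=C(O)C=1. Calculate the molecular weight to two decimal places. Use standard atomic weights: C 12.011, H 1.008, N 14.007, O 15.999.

108.14 g/mol

First, the molecular formula is C7H8O (counting implicit H from valence).
  C: 7 × 12.011 = 84.077
  H: 8 × 1.008 = 8.064
  O: 1 × 15.999 = 15.999
Sum: 7×12.011 + 8×1.008 + 1×15.999 = 108.140 → 108.14 g/mol.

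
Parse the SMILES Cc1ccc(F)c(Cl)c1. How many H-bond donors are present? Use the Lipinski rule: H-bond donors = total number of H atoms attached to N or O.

Donors: find every N or O and count the H atoms it carries.
  (no N or O atoms present)
Lipinski HBD = 0.

0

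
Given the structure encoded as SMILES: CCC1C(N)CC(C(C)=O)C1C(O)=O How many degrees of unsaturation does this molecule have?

Molecular formula: C10H17NO3.
DoU = (2C + 2 + N − H − X) / 2, where X is the halogen count and O/S are ignored.
    = (2·10 + 2 + 1 − 17 − 0) / 2 = 6 / 2 = 3.

3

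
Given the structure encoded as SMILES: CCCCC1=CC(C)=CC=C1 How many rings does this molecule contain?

1

In SMILES, each pair of matching ring-closure digits denotes one ring-closing bond; the number of such bonds equals the number of independent rings.
Ring-closure bonds here: 1.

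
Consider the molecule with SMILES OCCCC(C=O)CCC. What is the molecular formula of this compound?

C8H16O2

Walk through each heavy atom and fill implicit hydrogens from standard valence (C 4, N 3, O 2, S 2, halogen 1):
  atom 1: O, bond orders sum to 1 (valence 2) → 1 H
  atom 2: C, bond orders sum to 2 (valence 4) → 2 H
  atom 3: C, bond orders sum to 2 (valence 4) → 2 H
  atom 4: C, bond orders sum to 2 (valence 4) → 2 H
  atom 5: C, bond orders sum to 3 (valence 4) → 1 H
  atom 6: C, bond orders sum to 3 (valence 4) → 1 H
  atom 7: O, bond orders sum to 2 (valence 2) → 0 H
  atom 8: C, bond orders sum to 2 (valence 4) → 2 H
  atom 9: C, bond orders sum to 2 (valence 4) → 2 H
  atom 10: C, bond orders sum to 1 (valence 4) → 3 H
Totals → C:8, H:16, O:2.
In Hill order: C8H16O2.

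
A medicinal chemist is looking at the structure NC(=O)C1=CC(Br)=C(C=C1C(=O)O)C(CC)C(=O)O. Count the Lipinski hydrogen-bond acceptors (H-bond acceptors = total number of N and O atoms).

N atoms: 1; O atoms: 5.
Lipinski HBA = 1 + 5 = 6.

6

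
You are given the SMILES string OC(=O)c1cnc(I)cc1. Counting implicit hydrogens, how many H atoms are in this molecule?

4

Walk through each heavy atom and fill implicit hydrogens from standard valence (C 4, N 3, O 2, S 2, halogen 1); for lowercase aromatic atoms, an aromatic c carries 1 H when it has two neighbours and 0 H with three, and aromatic n carries 0 H:
  atom 1: O, bond orders sum to 1 (valence 2) → 1 H
  atom 2: C, bond orders sum to 4 (valence 4) → 0 H
  atom 3: O, bond orders sum to 2 (valence 2) → 0 H
  atom 4: aromatic c, 3 neighbours → 0 H
  atom 5: aromatic c, 2 neighbours → 1 H
  atom 6: aromatic n, 2 neighbours → 0 H
  atom 7: aromatic c, 3 neighbours → 0 H
  atom 8: I (halogen, monovalent) → 0 H
  atom 9: aromatic c, 2 neighbours → 1 H
  atom 10: aromatic c, 2 neighbours → 1 H
Total hydrogens: 4.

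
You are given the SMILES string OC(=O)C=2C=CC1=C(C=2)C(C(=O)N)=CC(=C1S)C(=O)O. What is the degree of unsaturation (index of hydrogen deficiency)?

Degree of unsaturation = (number of rings) + (number of π bonds).
Ring closures in the SMILES: 2.
π bonds: 8 double bonds (each 1 DoU) → 8 DoU from unsaturation.
Total DoU = 2 + 8 = 10.

10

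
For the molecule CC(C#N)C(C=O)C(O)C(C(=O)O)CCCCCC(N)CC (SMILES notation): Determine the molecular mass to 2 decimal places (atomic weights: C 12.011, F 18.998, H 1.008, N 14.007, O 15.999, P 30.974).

312.41 g/mol

First, the molecular formula is C16H28N2O4 (counting implicit H from valence).
  C: 16 × 12.011 = 192.176
  H: 28 × 1.008 = 28.224
  N: 2 × 14.007 = 28.014
  O: 4 × 15.999 = 63.996
Sum: 16×12.011 + 28×1.008 + 2×14.007 + 4×15.999 = 312.410 → 312.41 g/mol.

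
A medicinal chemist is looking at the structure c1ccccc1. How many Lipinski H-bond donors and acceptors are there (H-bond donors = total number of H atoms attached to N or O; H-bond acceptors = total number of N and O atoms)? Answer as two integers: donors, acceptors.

Donors: find every N or O and count the H atoms it carries.
  (no N or O atoms present)
Lipinski HBD = 0.
Acceptors: N atoms = 0, O atoms = 0 → HBA = 0.

0, 0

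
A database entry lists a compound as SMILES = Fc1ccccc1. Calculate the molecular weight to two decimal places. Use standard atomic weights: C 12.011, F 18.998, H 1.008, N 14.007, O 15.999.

96.10 g/mol

First, the molecular formula is C6H5F (counting implicit H from valence).
  C: 6 × 12.011 = 72.066
  F: 1 × 18.998 = 18.998
  H: 5 × 1.008 = 5.040
Sum: 6×12.011 + 1×18.998 + 5×1.008 = 96.104 → 96.10 g/mol.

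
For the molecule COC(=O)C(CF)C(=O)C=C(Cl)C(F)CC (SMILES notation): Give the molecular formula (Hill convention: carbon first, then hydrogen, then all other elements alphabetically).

Walk through each heavy atom and fill implicit hydrogens from standard valence (C 4, N 3, O 2, S 2, halogen 1):
  atom 1: C, bond orders sum to 1 (valence 4) → 3 H
  atom 2: O, bond orders sum to 2 (valence 2) → 0 H
  atom 3: C, bond orders sum to 4 (valence 4) → 0 H
  atom 4: O, bond orders sum to 2 (valence 2) → 0 H
  atom 5: C, bond orders sum to 3 (valence 4) → 1 H
  atom 6: C, bond orders sum to 2 (valence 4) → 2 H
  atom 7: F (halogen, monovalent) → 0 H
  atom 8: C, bond orders sum to 4 (valence 4) → 0 H
  atom 9: O, bond orders sum to 2 (valence 2) → 0 H
  atom 10: C, bond orders sum to 3 (valence 4) → 1 H
  atom 11: C, bond orders sum to 4 (valence 4) → 0 H
  atom 12: Cl (halogen, monovalent) → 0 H
  atom 13: C, bond orders sum to 3 (valence 4) → 1 H
  atom 14: F (halogen, monovalent) → 0 H
  atom 15: C, bond orders sum to 2 (valence 4) → 2 H
  atom 16: C, bond orders sum to 1 (valence 4) → 3 H
Totals → C:10, H:13, Cl:1, F:2, O:3.

C10H13ClF2O3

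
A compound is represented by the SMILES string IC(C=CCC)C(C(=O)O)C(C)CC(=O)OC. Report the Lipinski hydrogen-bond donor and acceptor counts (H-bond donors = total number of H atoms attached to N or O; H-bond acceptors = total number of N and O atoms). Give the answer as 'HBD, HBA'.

Donors: find every N or O and count the H atoms it carries.
  atom 9 (O): bond orders sum to 2 → 0 H
  atom 10 (O): bond orders sum to 1 → 1 H
  atom 15 (O): bond orders sum to 2 → 0 H
  atom 16 (O): bond orders sum to 2 → 0 H
Lipinski HBD = 1.
Acceptors: N atoms = 0, O atoms = 4 → HBA = 4.

1, 4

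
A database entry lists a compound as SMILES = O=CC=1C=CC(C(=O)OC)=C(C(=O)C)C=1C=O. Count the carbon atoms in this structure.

12

Count every carbon token in the SMILES (each C, including those in ring-closure positions and inside branches).
Carbon count: 12.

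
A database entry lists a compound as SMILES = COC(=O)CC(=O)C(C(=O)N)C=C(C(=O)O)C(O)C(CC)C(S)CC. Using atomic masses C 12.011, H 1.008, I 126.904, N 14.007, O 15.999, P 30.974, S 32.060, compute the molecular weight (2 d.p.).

First, the molecular formula is C16H25NO7S (counting implicit H from valence).
  C: 16 × 12.011 = 192.176
  H: 25 × 1.008 = 25.200
  N: 1 × 14.007 = 14.007
  O: 7 × 15.999 = 111.993
  S: 1 × 32.060 = 32.060
Sum: 16×12.011 + 25×1.008 + 1×14.007 + 7×15.999 + 1×32.060 = 375.436 → 375.44 g/mol.

375.44 g/mol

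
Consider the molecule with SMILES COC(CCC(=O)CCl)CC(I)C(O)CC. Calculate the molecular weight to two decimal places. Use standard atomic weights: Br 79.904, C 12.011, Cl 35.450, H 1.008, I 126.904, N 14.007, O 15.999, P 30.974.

362.63 g/mol

First, the molecular formula is C11H20ClIO3 (counting implicit H from valence).
  C: 11 × 12.011 = 132.121
  Cl: 1 × 35.450 = 35.450
  H: 20 × 1.008 = 20.160
  I: 1 × 126.904 = 126.904
  O: 3 × 15.999 = 47.997
Sum: 11×12.011 + 1×35.450 + 20×1.008 + 1×126.904 + 3×15.999 = 362.632 → 362.63 g/mol.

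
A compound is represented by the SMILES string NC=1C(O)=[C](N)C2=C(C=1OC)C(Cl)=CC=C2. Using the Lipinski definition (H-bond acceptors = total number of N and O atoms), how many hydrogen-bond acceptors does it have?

4

N atoms: 2; O atoms: 2.
Lipinski HBA = 2 + 2 = 4.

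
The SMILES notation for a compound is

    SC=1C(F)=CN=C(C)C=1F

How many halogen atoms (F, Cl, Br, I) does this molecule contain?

2

Halogen atoms appear at heavy-atom positions 4, 10 (2×F).
Other groups present: 1 thiol.
Halogen count: 2.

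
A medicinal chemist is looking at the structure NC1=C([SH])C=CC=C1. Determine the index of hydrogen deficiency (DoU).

4

Molecular formula: C6H7NS.
DoU = (2C + 2 + N − H − X) / 2, where X is the halogen count and O/S are ignored.
    = (2·6 + 2 + 1 − 7 − 0) / 2 = 8 / 2 = 4.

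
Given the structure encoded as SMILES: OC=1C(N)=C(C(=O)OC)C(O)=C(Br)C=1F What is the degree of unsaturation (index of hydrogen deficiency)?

5

Molecular formula: C8H7BrFNO4.
DoU = (2C + 2 + N − H − X) / 2, where X is the halogen count and O/S are ignored.
    = (2·8 + 2 + 1 − 7 − 2) / 2 = 10 / 2 = 5.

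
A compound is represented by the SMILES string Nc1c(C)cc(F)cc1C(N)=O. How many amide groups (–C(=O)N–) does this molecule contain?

The amide motif appears at heavy-atom position 10 in the SMILES.
Other groups present: 1 primary amine.
Amide count: 1.

1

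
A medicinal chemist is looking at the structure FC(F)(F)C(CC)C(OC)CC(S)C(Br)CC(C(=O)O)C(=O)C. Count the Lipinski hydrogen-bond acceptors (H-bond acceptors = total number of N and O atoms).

N atoms: 0; O atoms: 4.
Lipinski HBA = 0 + 4 = 4.

4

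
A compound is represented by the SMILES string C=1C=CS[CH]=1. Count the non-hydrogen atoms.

Every atom symbol written in the SMILES (organic subset) is one heavy atom; implicit H are not written.
Heavy atoms by element → C:4, S:1.
Total: 5.

5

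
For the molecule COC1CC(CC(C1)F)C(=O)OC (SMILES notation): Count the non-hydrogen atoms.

13

Every atom symbol written in the SMILES (organic subset) is one heavy atom; implicit H are not written.
Heavy atoms by element → C:9, F:1, O:3.
Total: 13.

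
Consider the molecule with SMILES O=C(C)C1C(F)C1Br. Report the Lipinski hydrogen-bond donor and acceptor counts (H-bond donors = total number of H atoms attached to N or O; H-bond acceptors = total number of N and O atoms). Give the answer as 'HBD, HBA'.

0, 1

Donors: find every N or O and count the H atoms it carries.
  atom 1 (O): bond orders sum to 2 → 0 H
Lipinski HBD = 0.
Acceptors: N atoms = 0, O atoms = 1 → HBA = 1.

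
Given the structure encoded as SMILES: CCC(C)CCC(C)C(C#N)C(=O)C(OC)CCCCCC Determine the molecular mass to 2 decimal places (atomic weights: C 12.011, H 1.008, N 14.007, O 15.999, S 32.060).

309.49 g/mol

First, the molecular formula is C19H35NO2 (counting implicit H from valence).
  C: 19 × 12.011 = 228.209
  H: 35 × 1.008 = 35.280
  N: 1 × 14.007 = 14.007
  O: 2 × 15.999 = 31.998
Sum: 19×12.011 + 35×1.008 + 1×14.007 + 2×15.999 = 309.494 → 309.49 g/mol.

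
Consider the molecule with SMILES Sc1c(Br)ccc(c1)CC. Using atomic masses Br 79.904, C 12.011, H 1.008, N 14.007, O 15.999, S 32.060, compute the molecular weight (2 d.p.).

217.12 g/mol

First, the molecular formula is C8H9BrS (counting implicit H from valence).
  Br: 1 × 79.904 = 79.904
  C: 8 × 12.011 = 96.088
  H: 9 × 1.008 = 9.072
  S: 1 × 32.060 = 32.060
Sum: 1×79.904 + 8×12.011 + 9×1.008 + 1×32.060 = 217.124 → 217.12 g/mol.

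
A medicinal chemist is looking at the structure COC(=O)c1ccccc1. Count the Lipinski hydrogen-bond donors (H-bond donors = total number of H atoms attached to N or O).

0

Donors: find every N or O and count the H atoms it carries.
  atom 2 (O): bond orders sum to 2 → 0 H
  atom 4 (O): bond orders sum to 2 → 0 H
Lipinski HBD = 0.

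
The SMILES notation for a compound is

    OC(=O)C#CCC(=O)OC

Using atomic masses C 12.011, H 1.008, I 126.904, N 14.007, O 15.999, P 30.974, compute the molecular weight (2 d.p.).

First, the molecular formula is C6H6O4 (counting implicit H from valence).
  C: 6 × 12.011 = 72.066
  H: 6 × 1.008 = 6.048
  O: 4 × 15.999 = 63.996
Sum: 6×12.011 + 6×1.008 + 4×15.999 = 142.110 → 142.11 g/mol.

142.11 g/mol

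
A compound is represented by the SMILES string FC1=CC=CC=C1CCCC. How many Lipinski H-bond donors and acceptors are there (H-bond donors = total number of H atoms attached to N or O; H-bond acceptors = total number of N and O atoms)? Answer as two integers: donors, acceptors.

Donors: find every N or O and count the H atoms it carries.
  (no N or O atoms present)
Lipinski HBD = 0.
Acceptors: N atoms = 0, O atoms = 0 → HBA = 0.

0, 0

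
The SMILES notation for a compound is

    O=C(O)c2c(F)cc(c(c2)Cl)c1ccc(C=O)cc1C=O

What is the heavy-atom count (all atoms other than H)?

21

Every atom symbol written in the SMILES (organic subset) is one heavy atom; implicit H are not written.
Heavy atoms by element → C:15, Cl:1, F:1, O:4.
Total: 21.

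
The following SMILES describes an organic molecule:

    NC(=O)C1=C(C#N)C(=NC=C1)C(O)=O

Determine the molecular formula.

Walk through each heavy atom and fill implicit hydrogens from standard valence (C 4, N 3, O 2, S 2, halogen 1):
  atom 1: N, bond orders sum to 1 (valence 3) → 2 H
  atom 2: C, bond orders sum to 4 (valence 4) → 0 H
  atom 3: O, bond orders sum to 2 (valence 2) → 0 H
  atom 4: C, bond orders sum to 4 (valence 4) → 0 H
  atom 5: C, bond orders sum to 4 (valence 4) → 0 H
  atom 6: C, bond orders sum to 4 (valence 4) → 0 H
  atom 7: N, bond orders sum to 3 (valence 3) → 0 H
  atom 8: C, bond orders sum to 4 (valence 4) → 0 H
  atom 9: N, bond orders sum to 3 (valence 3) → 0 H
  atom 10: C, bond orders sum to 3 (valence 4) → 1 H
  atom 11: C, bond orders sum to 3 (valence 4) → 1 H
  atom 12: C, bond orders sum to 4 (valence 4) → 0 H
  atom 13: O, bond orders sum to 1 (valence 2) → 1 H
  atom 14: O, bond orders sum to 2 (valence 2) → 0 H
Totals → C:8, H:5, N:3, O:3.

C8H5N3O3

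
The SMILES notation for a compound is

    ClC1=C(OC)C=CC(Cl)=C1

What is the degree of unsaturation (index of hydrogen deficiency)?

4

Degree of unsaturation = (number of rings) + (number of π bonds).
Ring closures in the SMILES: 1.
π bonds: 3 double bonds (each 1 DoU) → 3 DoU from unsaturation.
Total DoU = 1 + 3 = 4.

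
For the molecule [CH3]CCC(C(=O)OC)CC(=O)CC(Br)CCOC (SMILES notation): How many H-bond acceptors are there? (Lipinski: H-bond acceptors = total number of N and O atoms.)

4

N atoms: 0; O atoms: 4.
Lipinski HBA = 0 + 4 = 4.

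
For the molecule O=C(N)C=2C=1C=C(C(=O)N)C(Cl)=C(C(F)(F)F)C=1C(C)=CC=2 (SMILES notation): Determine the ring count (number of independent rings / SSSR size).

In SMILES, each pair of matching ring-closure digits denotes one ring-closing bond; the number of such bonds equals the number of independent rings.
Ring-closure bonds here: 2.

2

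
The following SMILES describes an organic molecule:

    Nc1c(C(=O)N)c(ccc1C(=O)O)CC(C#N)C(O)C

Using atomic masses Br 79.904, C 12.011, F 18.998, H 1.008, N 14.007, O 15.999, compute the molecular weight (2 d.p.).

First, the molecular formula is C13H15N3O4 (counting implicit H from valence).
  C: 13 × 12.011 = 156.143
  H: 15 × 1.008 = 15.120
  N: 3 × 14.007 = 42.021
  O: 4 × 15.999 = 63.996
Sum: 13×12.011 + 15×1.008 + 3×14.007 + 4×15.999 = 277.280 → 277.28 g/mol.

277.28 g/mol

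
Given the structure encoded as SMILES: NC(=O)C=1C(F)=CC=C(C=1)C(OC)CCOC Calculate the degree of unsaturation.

Degree of unsaturation = (number of rings) + (number of π bonds).
Ring closures in the SMILES: 1.
π bonds: 4 double bonds (each 1 DoU) → 4 DoU from unsaturation.
Total DoU = 1 + 4 = 5.

5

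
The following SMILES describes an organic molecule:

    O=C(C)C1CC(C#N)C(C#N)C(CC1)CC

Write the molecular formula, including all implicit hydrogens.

C13H18N2O

Walk through each heavy atom and fill implicit hydrogens from standard valence (C 4, N 3, O 2, S 2, halogen 1):
  atom 1: O, bond orders sum to 2 (valence 2) → 0 H
  atom 2: C, bond orders sum to 4 (valence 4) → 0 H
  atom 3: C, bond orders sum to 1 (valence 4) → 3 H
  atom 4: C, bond orders sum to 3 (valence 4) → 1 H
  atom 5: C, bond orders sum to 2 (valence 4) → 2 H
  atom 6: C, bond orders sum to 3 (valence 4) → 1 H
  atom 7: C, bond orders sum to 4 (valence 4) → 0 H
  atom 8: N, bond orders sum to 3 (valence 3) → 0 H
  atom 9: C, bond orders sum to 3 (valence 4) → 1 H
  atom 10: C, bond orders sum to 4 (valence 4) → 0 H
  atom 11: N, bond orders sum to 3 (valence 3) → 0 H
  atom 12: C, bond orders sum to 3 (valence 4) → 1 H
  atom 13: C, bond orders sum to 2 (valence 4) → 2 H
  atom 14: C, bond orders sum to 2 (valence 4) → 2 H
  atom 15: C, bond orders sum to 2 (valence 4) → 2 H
  atom 16: C, bond orders sum to 1 (valence 4) → 3 H
Totals → C:13, H:18, N:2, O:1.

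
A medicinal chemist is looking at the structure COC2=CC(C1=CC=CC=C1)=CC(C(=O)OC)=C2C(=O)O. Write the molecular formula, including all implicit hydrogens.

C16H14O5

Walk through each heavy atom and fill implicit hydrogens from standard valence (C 4, N 3, O 2, S 2, halogen 1):
  atom 1: C, bond orders sum to 1 (valence 4) → 3 H
  atom 2: O, bond orders sum to 2 (valence 2) → 0 H
  atom 3: C, bond orders sum to 4 (valence 4) → 0 H
  atom 4: C, bond orders sum to 3 (valence 4) → 1 H
  atom 5: C, bond orders sum to 4 (valence 4) → 0 H
  atom 6: C, bond orders sum to 4 (valence 4) → 0 H
  atom 7: C, bond orders sum to 3 (valence 4) → 1 H
  atom 8: C, bond orders sum to 3 (valence 4) → 1 H
  atom 9: C, bond orders sum to 3 (valence 4) → 1 H
  atom 10: C, bond orders sum to 3 (valence 4) → 1 H
  atom 11: C, bond orders sum to 3 (valence 4) → 1 H
  atom 12: C, bond orders sum to 3 (valence 4) → 1 H
  atom 13: C, bond orders sum to 4 (valence 4) → 0 H
  atom 14: C, bond orders sum to 4 (valence 4) → 0 H
  atom 15: O, bond orders sum to 2 (valence 2) → 0 H
  atom 16: O, bond orders sum to 2 (valence 2) → 0 H
  atom 17: C, bond orders sum to 1 (valence 4) → 3 H
  atom 18: C, bond orders sum to 4 (valence 4) → 0 H
  atom 19: C, bond orders sum to 4 (valence 4) → 0 H
  atom 20: O, bond orders sum to 2 (valence 2) → 0 H
  atom 21: O, bond orders sum to 1 (valence 2) → 1 H
Totals → C:16, H:14, O:5.
In Hill order: C16H14O5.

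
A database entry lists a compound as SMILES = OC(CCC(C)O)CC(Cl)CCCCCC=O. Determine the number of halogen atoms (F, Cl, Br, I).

Halogen atoms appear at heavy-atom position 10 (1×Cl).
Other groups present: 1 aldehyde, 2 hydroxyl.
Halogen count: 1.

1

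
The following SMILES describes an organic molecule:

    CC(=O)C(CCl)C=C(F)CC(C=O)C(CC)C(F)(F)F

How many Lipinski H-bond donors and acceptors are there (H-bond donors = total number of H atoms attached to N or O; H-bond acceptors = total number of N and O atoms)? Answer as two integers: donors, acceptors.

0, 2

Donors: find every N or O and count the H atoms it carries.
  atom 3 (O): bond orders sum to 2 → 0 H
  atom 13 (O): bond orders sum to 2 → 0 H
Lipinski HBD = 0.
Acceptors: N atoms = 0, O atoms = 2 → HBA = 2.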